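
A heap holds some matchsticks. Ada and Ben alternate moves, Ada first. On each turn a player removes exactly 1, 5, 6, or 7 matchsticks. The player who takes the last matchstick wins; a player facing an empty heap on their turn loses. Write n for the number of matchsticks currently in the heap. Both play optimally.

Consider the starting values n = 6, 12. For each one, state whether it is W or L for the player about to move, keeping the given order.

Use the standard recursion: the mover loses at a terminal position; elsewhere, the mover wins exactly when some move hands the opponent an L position.
n=0: no move → L
n=1: W (go to 0, an L position)
n=2: L (sole option 1(W) is W)
n=3: W (go to 2, an L position)
n=4: L (sole option 3(W) is W)
n=5: W (go to 4, an L position)
n=6: W (go to 0, an L position)
n=7: W (go to 2, an L position)
n=8: W (go to 2, an L position)
n=9: W (go to 4, an L position)
n=10: W (go to 4, an L position)
n=11: W (go to 4, an L position)
n=12: L (options 11(W), 7(W), 6(W), 5(W) are all W)

6: W, 12: L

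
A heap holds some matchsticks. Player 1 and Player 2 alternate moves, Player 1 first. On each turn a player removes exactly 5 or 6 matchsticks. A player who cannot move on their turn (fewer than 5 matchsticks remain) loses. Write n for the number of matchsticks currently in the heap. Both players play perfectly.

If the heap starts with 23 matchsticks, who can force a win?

Work bottom-up. With no move the player to move loses. Otherwise the position is W if at least one move leads to an L position for the opponent, and L if every move leads to a W.
n=0: no move → L
n=1: no move → L
n=2: no move → L
n=3: no move → L
n=4: no move → L
n=5: W (go to 0, an L position)
n=6: W (go to 1, an L position)
n=7: W (go to 2, an L position)
n=8: W (go to 3, an L position)
n=9: W (go to 4, an L position)
n=10: W (go to 4, an L position)
n=11: L (options 6(W), 5(W) are all W)
n=12: L (options 7(W), 6(W) are all W)
n=13: L (options 8(W), 7(W) are all W)
n=14: L (options 9(W), 8(W) are all W)
n=15: L (options 10(W), 9(W) are all W)
n=16: W (go to 11, an L position)
n=17: W (go to 12, an L position)
n=18: W (go to 13, an L position)
n=19: W (go to 14, an L position)
n=20: W (go to 15, an L position)
n=21: W (go to 15, an L position)
n=22: L (options 17(W), 16(W) are all W)
n=23: L (options 18(W), 17(W) are all W)
Every move from 23 reaches a W position, so the mover loses.

Player 2 wins.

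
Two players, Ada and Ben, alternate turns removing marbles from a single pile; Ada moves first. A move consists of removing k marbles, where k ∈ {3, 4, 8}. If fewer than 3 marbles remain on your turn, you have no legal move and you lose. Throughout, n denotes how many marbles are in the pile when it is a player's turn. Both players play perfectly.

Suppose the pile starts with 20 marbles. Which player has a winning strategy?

Work bottom-up. With no move the player to move loses. Otherwise the position is W if at least one move leads to an L position for the opponent, and L if every move leads to a W.
n=0: no move → L
n=1: no move → L
n=2: no move → L
n=3: can move to 0, which is L ⇒ W
n=4: can move to 1, which is L ⇒ W
n=5: can move to 2, which is L ⇒ W
n=6: can move to 2, which is L ⇒ W
n=7: moves to 4(W), 3(W); every one is W ⇒ L
n=8: can move to 0, which is L ⇒ W
n=9: can move to 1, which is L ⇒ W
n=10: can move to 7, which is L ⇒ W
n=11: can move to 7, which is L ⇒ W
n=12: moves to 9(W), 8(W), 4(W); every one is W ⇒ L
n=13: moves to 10(W), 9(W), 5(W); every one is W ⇒ L
n=14: moves to 11(W), 10(W), 6(W); every one is W ⇒ L
n=15: can move to 12, which is L ⇒ W
n=16: can move to 13, which is L ⇒ W
n=17: can move to 14, which is L ⇒ W
n=18: can move to 14, which is L ⇒ W
n=19: moves to 16(W), 15(W), 11(W); every one is W ⇒ L
n=20: can move to 12, which is L ⇒ W
The starting position 20 is W: Ada should remove 8, leaving 12, handing over an L position.

Ada wins.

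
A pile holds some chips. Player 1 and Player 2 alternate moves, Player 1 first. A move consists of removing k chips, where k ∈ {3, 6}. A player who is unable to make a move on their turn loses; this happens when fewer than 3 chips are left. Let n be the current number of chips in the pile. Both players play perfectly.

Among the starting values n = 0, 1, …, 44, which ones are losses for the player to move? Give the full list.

0, 1, 2, 9, 10, 11, 18, 19, 20, 27, 28, 29, 36, 37, 38

Use the standard recursion: the mover loses at a terminal position; elsewhere, the mover wins exactly when some move hands the opponent an L position.
n=0: no move → L
n=1: no move → L
n=2: no move → L
n=3: reaches L-position 0 → W
n=4: reaches L-position 1 → W
n=5: reaches L-position 2 → W
n=6: reaches L-position 0 → W
n=7: reaches L-position 1 → W
n=8: reaches L-position 2 → W
n=9: only reaches 6(W), 3(W), all W → L
n=10: only reaches 7(W), 4(W), all W → L
n=11: only reaches 8(W), 5(W), all W → L
n=12: reaches L-position 9 → W
n=13: reaches L-position 10 → W
n=14: reaches L-position 11 → W
n=15: reaches L-position 9 → W
n=16: reaches L-position 10 → W
n=17: reaches L-position 11 → W
n=18: only reaches 15(W), 12(W), all W → L
n=19: only reaches 16(W), 13(W), all W → L
n=20: only reaches 17(W), 14(W), all W → L
n=21: reaches L-position 18 → W
n=22: reaches L-position 19 → W
n=23: reaches L-position 20 → W
n=24: reaches L-position 18 → W
n=25: reaches L-position 19 → W
n=26: reaches L-position 20 → W
n=27: only reaches 24(W), 21(W), all W → L
n=28: only reaches 25(W), 22(W), all W → L
n=29: only reaches 26(W), 23(W), all W → L
n=30: reaches L-position 27 → W
n=31: reaches L-position 28 → W
n=32: reaches L-position 29 → W
n=33: reaches L-position 27 → W
n=34: reaches L-position 28 → W
n=35: reaches L-position 29 → W
n=36: only reaches 33(W), 30(W), all W → L
n=37: only reaches 34(W), 31(W), all W → L
n=38: only reaches 35(W), 32(W), all W → L
n=39: reaches L-position 36 → W
n=40: reaches L-position 37 → W
n=41: reaches L-position 38 → W
n=42: reaches L-position 36 → W
n=43: reaches L-position 37 → W
n=44: reaches L-position 38 → W
Reading off the rows marked L gives the requested list; there are 15 such values of n.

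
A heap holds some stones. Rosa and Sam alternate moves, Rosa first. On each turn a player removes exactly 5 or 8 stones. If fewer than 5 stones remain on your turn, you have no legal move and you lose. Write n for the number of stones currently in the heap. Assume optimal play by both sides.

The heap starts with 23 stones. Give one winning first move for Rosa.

Positions with no move are L. A position that does have a move is losing for the player to move precisely when every available move leads to a winning position for the opponent. Fill in the labels:
n=0: no move → L
n=1: no move → L
n=2: no move → L
n=3: no move → L
n=4: no move → L
n=5: reaches L-position 0 → W
n=6: reaches L-position 1 → W
n=7: reaches L-position 2 → W
n=8: reaches L-position 3 → W
n=9: reaches L-position 4 → W
n=10: reaches L-position 2 → W
n=11: reaches L-position 3 → W
n=12: reaches L-position 4 → W
n=13: only reaches 8(W), 5(W), all W → L
n=14: only reaches 9(W), 6(W), all W → L
n=15: only reaches 10(W), 7(W), all W → L
n=16: only reaches 11(W), 8(W), all W → L
n=17: only reaches 12(W), 9(W), all W → L
n=18: reaches L-position 13 → W
n=19: reaches L-position 14 → W
n=20: reaches L-position 15 → W
n=21: reaches L-position 16 → W
n=22: reaches L-position 17 → W
n=23: reaches L-position 15 → W
From 23, the L positions reachable in one move are: 15.

Remove 8, leaving 15.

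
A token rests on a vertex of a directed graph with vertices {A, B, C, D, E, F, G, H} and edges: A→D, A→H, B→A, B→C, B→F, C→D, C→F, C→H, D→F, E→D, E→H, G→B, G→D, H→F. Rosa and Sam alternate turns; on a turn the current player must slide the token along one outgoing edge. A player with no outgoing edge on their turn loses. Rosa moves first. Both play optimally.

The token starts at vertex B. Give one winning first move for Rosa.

Move to A.

Classify positions by backward induction: terminal positions (no move available) are L. From any other position, the mover wins iff some move reaches an L.
Every edge goes from a vertex to one that appears earlier in the order F, H, D, A, C, B, G, E, so processing vertices in that order labels each vertex after all of its successors.
F: no outgoing edge → L
H: →F(L), so W
D: →F(L), so W
A: →D(W), H(W) — all W, so L
C: →F(L), so W
B: →A(L), so W
G: →B(W), D(W) — all W, so L
E: →D(W), H(W) — all W, so L
From B, the L positions reachable in one move are: A, F. Any move reaching one of these is winning.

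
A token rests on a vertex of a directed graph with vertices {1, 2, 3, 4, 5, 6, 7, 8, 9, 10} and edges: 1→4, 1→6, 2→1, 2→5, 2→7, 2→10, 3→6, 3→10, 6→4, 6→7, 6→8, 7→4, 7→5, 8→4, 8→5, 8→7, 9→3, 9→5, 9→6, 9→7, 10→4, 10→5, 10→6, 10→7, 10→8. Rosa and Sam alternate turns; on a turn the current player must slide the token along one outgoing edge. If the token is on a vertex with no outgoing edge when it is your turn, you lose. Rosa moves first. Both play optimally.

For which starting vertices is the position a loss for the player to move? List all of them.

3, 4, 5

Use the standard recursion: the mover loses at a terminal position; elsewhere, the mover wins exactly when some move hands the opponent an L position.
Every edge goes from a vertex to one that appears earlier in the order 5, 4, 7, 8, 6, 1, 10, 2, 3, 9, so processing vertices in that order labels each vertex after all of its successors.
5: no outgoing edge → L
4: no outgoing edge → L
7: reaches L-position 4 → W
8: reaches L-position 4 → W
6: reaches L-position 4 → W
1: reaches L-position 4 → W
10: reaches L-position 4 → W
2: reaches L-position 5 → W
3: only reaches 10(W), 6(W), all W → L
9: reaches L-position 3 → W
The losing starting vertices are exactly the entries labelled L in this table (3 of them).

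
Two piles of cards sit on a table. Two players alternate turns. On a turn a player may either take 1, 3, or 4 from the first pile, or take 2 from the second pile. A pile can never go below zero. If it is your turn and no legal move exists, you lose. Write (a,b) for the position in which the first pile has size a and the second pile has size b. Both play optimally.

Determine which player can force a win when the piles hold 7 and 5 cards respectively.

Classify positions by backward induction: terminal positions (no move available) are L. From any other position, the mover wins iff some move reaches an L.
No move ever increases a pile, so every position that can arise here has a ≤ 7 and b ≤ 5; it is enough to label the cells with 0 ≤ a ≤ 7 and 0 ≤ b ≤ 5.
Every move lowers a or b (never raises either), so fill the grid row by row in increasing a, and left to right within a row: each cell's successors are then already labelled.
      b=0  b=1  b=2  b=3  b=4  b=5
a=0:    L    L    W    W    L    L
a=1:    W    W    L    L    W    W
a=2:    L    L    W    W    L    L
a=3:    W    W    L    L    W    W
a=4:    W    W    W    W    W    W
a=5:    W    W    W    W    W    W
a=6:    W    W    W    W    W    W
a=7:    L    L    W    W    L    L
Cells with no legal move (terminal, hence L): (0,0), (0,1).
The remaining L cells, each justified by listing all of its moves:
(0,4): L (sole option (0,2)(W) is W)
(0,5): L (sole option (0,3)(W) is W)
(1,2): L (options (0,2)(W), (1,0)(W) are all W)
(1,3): L (options (0,3)(W), (1,1)(W) are all W)
(2,0): L (sole option (1,0)(W) is W)
(2,1): L (sole option (1,1)(W) is W)
(2,4): L (options (1,4)(W), (2,2)(W) are all W)
(2,5): L (options (1,5)(W), (2,3)(W) are all W)
(3,2): L (options (2,2)(W), (0,2)(W), (3,0)(W) are all W)
(3,3): L (options (2,3)(W), (0,3)(W), (3,1)(W) are all W)
(7,0): L (options (6,0)(W), (4,0)(W), (3,0)(W) are all W)
(7,1): L (options (6,1)(W), (4,1)(W), (3,1)(W) are all W)
(7,4): L (options (6,4)(W), (4,4)(W), (3,4)(W), (7,2)(W) are all W)
(7,5): L (options (6,5)(W), (4,5)(W), (3,5)(W), (7,3)(W) are all W)
Every other cell has at least one move into one of the L cells above, so it is W.
The starting position (7,5) is L: whatever the player to move does, the opponent receives a W position.

The second player wins.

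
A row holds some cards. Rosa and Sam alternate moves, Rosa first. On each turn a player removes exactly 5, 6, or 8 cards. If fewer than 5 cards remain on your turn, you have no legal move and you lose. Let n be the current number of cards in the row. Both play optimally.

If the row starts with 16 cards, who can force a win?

Compute win/loss labels from the base case upward. A position with no move is L. Any other position is W if it can reach an L in one move, else L.
n=0: no move → L
n=1: no move → L
n=2: no move → L
n=3: no move → L
n=4: no move → L
n=5: →0(L), so W
n=6: →1(L), so W
n=7: →2(L), so W
n=8: →3(L), so W
n=9: →4(L), so W
n=10: →4(L), so W
n=11: →3(L), so W
n=12: →4(L), so W
n=13: →8(W), 7(W), 5(W) — all W, so L
n=14: →9(W), 8(W), 6(W) — all W, so L
n=15: →10(W), 9(W), 7(W) — all W, so L
n=16: →11(W), 10(W), 8(W) — all W, so L
The starting position 16 is L: whatever Rosa does, the opponent receives a W position.

Sam wins.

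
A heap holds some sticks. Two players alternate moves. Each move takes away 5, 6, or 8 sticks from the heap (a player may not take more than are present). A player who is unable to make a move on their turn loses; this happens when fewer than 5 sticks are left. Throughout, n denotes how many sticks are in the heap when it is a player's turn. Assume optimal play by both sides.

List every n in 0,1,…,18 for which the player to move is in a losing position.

Use the standard recursion: the mover loses at a terminal position; elsewhere, the mover wins exactly when some move hands the opponent an L position.
n=0: no move → L
n=1: no move → L
n=2: no move → L
n=3: no move → L
n=4: no move → L
n=5: →0(L), so W
n=6: →1(L), so W
n=7: →2(L), so W
n=8: →3(L), so W
n=9: →4(L), so W
n=10: →4(L), so W
n=11: →3(L), so W
n=12: →4(L), so W
n=13: →8(W), 7(W), 5(W) — all W, so L
n=14: →9(W), 8(W), 6(W) — all W, so L
n=15: →10(W), 9(W), 7(W) — all W, so L
n=16: →11(W), 10(W), 8(W) — all W, so L
n=17: →12(W), 11(W), 9(W) — all W, so L
n=18: →13(L), so W
The losing starting values of n are exactly the entries labelled L in this table (10 of them).

0, 1, 2, 3, 4, 13, 14, 15, 16, 17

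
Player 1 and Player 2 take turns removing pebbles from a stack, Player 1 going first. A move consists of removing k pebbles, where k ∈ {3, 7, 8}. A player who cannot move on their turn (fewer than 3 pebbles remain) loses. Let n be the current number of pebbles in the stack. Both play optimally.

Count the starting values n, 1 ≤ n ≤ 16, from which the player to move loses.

Positions with no move are L. A position that does have a move is losing for the player to move precisely when every available move leads to a winning position for the opponent. Fill in the labels:
n=0: no move → L
n=1: no move → L
n=2: no move → L
n=3: W (go to 0, an L position)
n=4: W (go to 1, an L position)
n=5: W (go to 2, an L position)
n=6: L (sole option 3(W) is W)
n=7: W (go to 0, an L position)
n=8: W (go to 1, an L position)
n=9: W (go to 6, an L position)
n=10: W (go to 2, an L position)
n=11: L (options 8(W), 4(W), 3(W) are all W)
n=12: L (options 9(W), 5(W), 4(W) are all W)
n=13: W (go to 6, an L position)
n=14: W (go to 11, an L position)
n=15: W (go to 12, an L position)
n=16: L (options 13(W), 9(W), 8(W) are all W)
L entries with 1 ≤ n ≤ 16 (n=0 is outside the asked range and is not counted): n = 1, 2, 6, 11, 12, 16; that makes 6.

6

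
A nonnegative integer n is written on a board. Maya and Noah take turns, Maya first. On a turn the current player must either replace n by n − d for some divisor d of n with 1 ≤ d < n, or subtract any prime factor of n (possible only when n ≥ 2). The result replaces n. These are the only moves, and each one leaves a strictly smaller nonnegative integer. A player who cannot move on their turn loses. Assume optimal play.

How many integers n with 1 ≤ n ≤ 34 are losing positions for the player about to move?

7

Positions with no move are L. A position that does have a move is losing for the player to move precisely when every available move leads to a winning position for the opponent. Fill in the labels:
n=0: no move → L
n=1: no move → L
n=2: W (go to 0, an L position)
n=3: W (go to 0, an L position)
n=4: L (options 2(W), 3(W) are all W)
n=5: W (go to 0, an L position)
n=6: W (go to 4, an L position)
n=7: W (go to 0, an L position)
n=8: W (go to 4, an L position)
n=9: L (options 6(W), 8(W) are all W)
n=10: W (go to 9, an L position)
n=11: W (go to 0, an L position)
n=12: W (go to 9, an L position)
n=13: W (go to 0, an L position)
n=14: L (options 7(W), 12(W), 13(W) are all W)
n=15: W (go to 14, an L position)
n=16: W (go to 14, an L position)
n=17: W (go to 0, an L position)
n=18: W (go to 9, an L position)
n=19: W (go to 0, an L position)
n=20: L (options 10(W), 15(W), 16(W), 18(W), 19(W) are all W)
n=21: W (go to 14, an L position)
n=22: W (go to 20, an L position)
n=23: W (go to 0, an L position)
n=24: W (go to 20, an L position)
n=25: W (go to 20, an L position)
n=26: L (options 13(W), 24(W), 25(W) are all W)
n=27: W (go to 26, an L position)
n=28: W (go to 14, an L position)
n=29: W (go to 0, an L position)
n=30: W (go to 20, an L position)
n=31: W (go to 0, an L position)
n=32: L (options 16(W), 24(W), 28(W), 30(W), 31(W) are all W)
n=33: W (go to 32, an L position)
n=34: W (go to 32, an L position)
L entries with 1 ≤ n ≤ 34 (n=0 is outside the asked range and is not counted): n = 1, 4, 9, 14, 20, 26, 32; that makes 7.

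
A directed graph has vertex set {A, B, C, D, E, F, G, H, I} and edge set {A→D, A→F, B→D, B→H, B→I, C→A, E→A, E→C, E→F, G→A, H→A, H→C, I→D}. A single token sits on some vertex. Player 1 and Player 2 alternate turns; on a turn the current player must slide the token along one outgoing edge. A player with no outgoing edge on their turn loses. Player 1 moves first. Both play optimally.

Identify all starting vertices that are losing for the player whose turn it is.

Work bottom-up. With no move the player to move loses. Otherwise the position is W if at least one move leads to an L position for the opponent, and L if every move leads to a W.
Every edge goes from a vertex to one that appears earlier in the order F, D, A, C, E, I, H, G, B, so processing vertices in that order labels each vertex after all of its successors.
F: no outgoing edge → L
D: no outgoing edge → L
A: →D(L), so W
C: →A(W) only, which is W, so L
E: →C(L), so W
I: →D(L), so W
H: →C(L), so W
G: →A(W) only, which is W, so L
B: →D(L), so W
The losing starting vertices are exactly the entries labelled L in this table (4 of them).

C, D, F, G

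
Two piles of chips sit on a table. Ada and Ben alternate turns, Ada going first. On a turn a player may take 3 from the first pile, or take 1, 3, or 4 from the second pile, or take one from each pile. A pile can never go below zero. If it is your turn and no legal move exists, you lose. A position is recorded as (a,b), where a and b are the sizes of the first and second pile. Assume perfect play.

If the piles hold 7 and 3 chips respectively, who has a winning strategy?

Use the standard recursion: the mover loses at a terminal position; elsewhere, the mover wins exactly when some move hands the opponent an L position.
No move ever increases a pile, so every position that can arise here has a ≤ 7 and b ≤ 3; it is enough to label the cells with 0 ≤ a ≤ 7 and 0 ≤ b ≤ 3.
Every move lowers a or b (never raises either), so fill the grid row by row in increasing a, and left to right within a row: each cell's successors are then already labelled.
      b=0  b=1  b=2  b=3
a=0:    L    W    L    W
a=1:    L    W    L    W
a=2:    L    W    L    W
a=3:    W    W    W    W
a=4:    W    L    W    L
a=5:    W    L    W    L
a=6:    L    W    W    W
a=7:    L    W    L    W
Cells with no legal move (terminal, hence L): (0,0), (1,0), (2,0).
The remaining L cells, each justified by listing all of its moves:
(0,2): the only move is to (0,1)(W), a W ⇒ L
(1,2): moves to (1,1)(W), (0,1)(W); every one is W ⇒ L
(2,2): moves to (2,1)(W), (1,1)(W); every one is W ⇒ L
(4,1): moves to (1,1)(W), (4,0)(W), (3,0)(W); every one is W ⇒ L
(4,3): moves to (1,3)(W), (4,2)(W), (4,0)(W), (3,2)(W); every one is W ⇒ L
(5,1): moves to (2,1)(W), (5,0)(W), (4,0)(W); every one is W ⇒ L
(5,3): moves to (2,3)(W), (5,2)(W), (5,0)(W), (4,2)(W); every one is W ⇒ L
(6,0): the only move is to (3,0)(W), a W ⇒ L
(7,0): the only move is to (4,0)(W), a W ⇒ L
(7,2): moves to (4,2)(W), (7,1)(W), (6,1)(W); every one is W ⇒ L
Every other cell has at least one move into one of the L cells above, so it is W.
The starting position (7,3) is W: Ada should move to (4,3), handing over an L position.

Ada wins.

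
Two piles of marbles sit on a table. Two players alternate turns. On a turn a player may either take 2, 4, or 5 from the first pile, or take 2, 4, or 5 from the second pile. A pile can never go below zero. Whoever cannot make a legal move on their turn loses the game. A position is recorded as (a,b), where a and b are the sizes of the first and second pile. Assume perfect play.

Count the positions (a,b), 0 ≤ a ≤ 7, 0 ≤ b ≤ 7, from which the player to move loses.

Use the standard recursion: the mover loses at a terminal position; elsewhere, the mover wins exactly when some move hands the opponent an L position.
Every move lowers a or b (never raises either), so fill the grid row by row in increasing a, and left to right within a row: each cell's successors are then already labelled.
      b=0  b=1  b=2  b=3  b=4  b=5  b=6  b=7
a=0:    L    L    W    W    W    W    W    L
a=1:    L    L    W    W    W    W    W    L
a=2:    W    W    L    L    W    W    W    W
a=3:    W    W    L    L    W    W    W    W
a=4:    W    W    W    W    L    L    W    W
a=5:    W    W    W    W    L    L    W    W
a=6:    W    W    W    W    W    W    L    W
a=7:    L    L    W    W    W    W    W    L
Cells with no legal move (terminal, hence L): (0,0), (0,1), (1,0), (1,1).
The remaining L cells, each justified by listing all of its moves:
(0,7): only reaches (0,5)(W), (0,3)(W), (0,2)(W), all W → L
(1,7): only reaches (1,5)(W), (1,3)(W), (1,2)(W), all W → L
(2,2): only reaches (0,2)(W), (2,0)(W), all W → L
(2,3): only reaches (0,3)(W), (2,1)(W), all W → L
(3,2): only reaches (1,2)(W), (3,0)(W), all W → L
(3,3): only reaches (1,3)(W), (3,1)(W), all W → L
(4,4): only reaches (2,4)(W), (0,4)(W), (4,2)(W), (4,0)(W), all W → L
(4,5): only reaches (2,5)(W), (0,5)(W), (4,3)(W), (4,1)(W), (4,0)(W), all W → L
(5,4): only reaches (3,4)(W), (1,4)(W), (0,4)(W), (5,2)(W), (5,0)(W), all W → L
(5,5): only reaches (3,5)(W), (1,5)(W), (0,5)(W), (5,3)(W), (5,1)(W), (5,0)(W), all W → L
(6,6): only reaches (4,6)(W), (2,6)(W), (1,6)(W), (6,4)(W), (6,2)(W), (6,1)(W), all W → L
(7,0): only reaches (5,0)(W), (3,0)(W), (2,0)(W), all W → L
(7,1): only reaches (5,1)(W), (3,1)(W), (2,1)(W), all W → L
(7,7): only reaches (5,7)(W), (3,7)(W), (2,7)(W), (7,5)(W), (7,3)(W), (7,2)(W), all W → L
Every other cell has at least one move into one of the L cells above, so it is W.
L cells per row: a=0: 3, a=1: 3, a=2: 2, a=3: 2, a=4: 2, a=5: 2, a=6: 1, a=7: 3; total 18.

18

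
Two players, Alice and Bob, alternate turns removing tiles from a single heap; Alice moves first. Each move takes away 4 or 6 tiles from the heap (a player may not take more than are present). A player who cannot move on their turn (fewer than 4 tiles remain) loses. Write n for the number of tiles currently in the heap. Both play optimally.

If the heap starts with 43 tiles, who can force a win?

Bob wins.

Compute win/loss labels from the base case upward. A position with no move is L. Any other position is W if it can reach an L in one move, else L.
n=0: no move → L
n=1: no move → L
n=2: no move → L
n=3: no move → L
n=4: reaches L-position 0 → W
n=5: reaches L-position 1 → W
n=6: reaches L-position 2 → W
n=7: reaches L-position 3 → W
n=8: reaches L-position 2 → W
n=9: reaches L-position 3 → W
n=10: only reaches 6(W), 4(W), all W → L
n=11: only reaches 7(W), 5(W), all W → L
n=12: only reaches 8(W), 6(W), all W → L
n=13: only reaches 9(W), 7(W), all W → L
n=14: reaches L-position 10 → W
n=15: reaches L-position 11 → W
n=16: reaches L-position 12 → W
n=17: reaches L-position 13 → W
n=18: reaches L-position 12 → W
n=19: reaches L-position 13 → W
n=20: only reaches 16(W), 14(W), all W → L
n=21: only reaches 17(W), 15(W), all W → L
n=22: only reaches 18(W), 16(W), all W → L
n=23: only reaches 19(W), 17(W), all W → L
n=24: reaches L-position 20 → W
n=25: reaches L-position 21 → W
n=26: reaches L-position 22 → W
n=27: reaches L-position 23 → W
n=28: reaches L-position 22 → W
n=29: reaches L-position 23 → W
n=30: only reaches 26(W), 24(W), all W → L
n=31: only reaches 27(W), 25(W), all W → L
n=32: only reaches 28(W), 26(W), all W → L
n=33: only reaches 29(W), 27(W), all W → L
n=34: reaches L-position 30 → W
n=35: reaches L-position 31 → W
n=36: reaches L-position 32 → W
n=37: reaches L-position 33 → W
n=38: reaches L-position 32 → W
n=39: reaches L-position 33 → W
n=40: only reaches 36(W), 34(W), all W → L
n=41: only reaches 37(W), 35(W), all W → L
n=42: only reaches 38(W), 36(W), all W → L
n=43: only reaches 39(W), 37(W), all W → L
Every move from 43 reaches a W position, so the mover loses.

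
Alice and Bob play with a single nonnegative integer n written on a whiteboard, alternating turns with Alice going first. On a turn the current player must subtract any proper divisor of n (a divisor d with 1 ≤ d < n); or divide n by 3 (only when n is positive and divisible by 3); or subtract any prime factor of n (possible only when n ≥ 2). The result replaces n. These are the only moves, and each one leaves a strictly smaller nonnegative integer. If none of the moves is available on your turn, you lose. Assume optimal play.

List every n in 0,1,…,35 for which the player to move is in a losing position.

Build the W/L table. Terminal = L. A non-terminal position is W if it has a move to some L; otherwise it is L.
n=0: no move → L
n=1: no move → L
n=2: →0(L), so W
n=3: →0(L), so W
n=4: →2(W), 3(W) — all W, so L
n=5: →0(L), so W
n=6: →4(L), so W
n=7: →0(L), so W
n=8: →4(L), so W
n=9: →3(W), 6(W), 8(W) — all W, so L
n=10: →9(L), so W
n=11: →0(L), so W
n=12: →4(L), so W
n=13: →0(L), so W
n=14: →7(W), 12(W), 13(W) — all W, so L
n=15: →14(L), so W
n=16: →14(L), so W
n=17: →0(L), so W
n=18: →9(L), so W
n=19: →0(L), so W
n=20: →10(W), 15(W), 16(W), 18(W), 19(W) — all W, so L
n=21: →14(L), so W
n=22: →20(L), so W
n=23: →0(L), so W
n=24: →20(L), so W
n=25: →20(L), so W
n=26: →13(W), 24(W), 25(W) — all W, so L
n=27: →9(L), so W
n=28: →14(L), so W
n=29: →0(L), so W
n=30: →20(L), so W
n=31: →0(L), so W
n=32: →16(W), 24(W), 28(W), 30(W), 31(W) — all W, so L
n=33: →32(L), so W
n=34: →32(L), so W
n=35: →28(W), 30(W), 34(W) — all W, so L
The losing starting values of n are exactly the entries labelled L in this table (9 of them).

0, 1, 4, 9, 14, 20, 26, 32, 35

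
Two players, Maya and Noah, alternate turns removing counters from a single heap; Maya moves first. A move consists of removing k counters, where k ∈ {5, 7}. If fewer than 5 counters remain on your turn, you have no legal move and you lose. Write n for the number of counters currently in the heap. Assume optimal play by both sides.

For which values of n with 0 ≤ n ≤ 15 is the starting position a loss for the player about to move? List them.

0, 1, 2, 3, 4, 12, 13, 14, 15

Use the standard recursion: the mover loses at a terminal position; elsewhere, the mover wins exactly when some move hands the opponent an L position.
n=0: no move → L
n=1: no move → L
n=2: no move → L
n=3: no move → L
n=4: no move → L
n=5: →0(L), so W
n=6: →1(L), so W
n=7: →2(L), so W
n=8: →3(L), so W
n=9: →4(L), so W
n=10: →3(L), so W
n=11: →4(L), so W
n=12: →7(W), 5(W) — all W, so L
n=13: →8(W), 6(W) — all W, so L
n=14: →9(W), 7(W) — all W, so L
n=15: →10(W), 8(W) — all W, so L
The losing starting values of n are exactly the entries labelled L in this table (9 of them).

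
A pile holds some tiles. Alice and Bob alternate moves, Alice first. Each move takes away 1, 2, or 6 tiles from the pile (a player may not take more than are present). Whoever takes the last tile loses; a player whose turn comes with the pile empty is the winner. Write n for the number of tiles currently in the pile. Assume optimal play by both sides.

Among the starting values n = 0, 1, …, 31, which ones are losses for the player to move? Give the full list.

Classify positions by backward induction: terminal positions (no move available) are W. From any other position, the mover wins iff some move reaches an L.
n=0: no move; the opponent has just taken the last tile and therefore loses → W
n=1: only reaches 0(W), which is W → L
n=2: reaches L-position 1 → W
n=3: reaches L-position 1 → W
n=4: only reaches 3(W), 2(W), all W → L
n=5: reaches L-position 4 → W
n=6: reaches L-position 4 → W
n=7: reaches L-position 1 → W
n=8: only reaches 7(W), 6(W), 2(W), all W → L
n=9: reaches L-position 8 → W
n=10: reaches L-position 8 → W
n=11: only reaches 10(W), 9(W), 5(W), all W → L
n=12: reaches L-position 11 → W
n=13: reaches L-position 11 → W
n=14: reaches L-position 8 → W
n=15: only reaches 14(W), 13(W), 9(W), all W → L
n=16: reaches L-position 15 → W
n=17: reaches L-position 15 → W
n=18: only reaches 17(W), 16(W), 12(W), all W → L
n=19: reaches L-position 18 → W
n=20: reaches L-position 18 → W
n=21: reaches L-position 15 → W
n=22: only reaches 21(W), 20(W), 16(W), all W → L
n=23: reaches L-position 22 → W
n=24: reaches L-position 22 → W
n=25: only reaches 24(W), 23(W), 19(W), all W → L
n=26: reaches L-position 25 → W
n=27: reaches L-position 25 → W
n=28: reaches L-position 22 → W
n=29: only reaches 28(W), 27(W), 23(W), all W → L
n=30: reaches L-position 29 → W
n=31: reaches L-position 29 → W
The losing starting values of n are exactly the entries labelled L in this table (9 of them).

1, 4, 8, 11, 15, 18, 22, 25, 29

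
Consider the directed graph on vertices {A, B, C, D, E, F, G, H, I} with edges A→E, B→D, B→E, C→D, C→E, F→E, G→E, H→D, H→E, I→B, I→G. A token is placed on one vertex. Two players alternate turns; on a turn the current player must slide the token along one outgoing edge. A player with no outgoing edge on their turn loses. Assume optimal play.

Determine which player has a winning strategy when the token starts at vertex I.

The second player wins.

Build the W/L table. Terminal = L. A non-terminal position is W if it has a move to some L; otherwise it is L.
Every edge goes from a vertex to one that appears earlier in the order E, D, B, H, G, A, C, I, F, so processing vertices in that order labels each vertex after all of its successors.
E: no outgoing edge → L
D: no outgoing edge → L
B: reaches L-position D → W
H: reaches L-position D → W
G: reaches L-position E → W
A: reaches L-position E → W
C: reaches L-position D → W
I: only reaches G(W), B(W), all W → L
F: reaches L-position E → W
The starting position I is L: whatever the player to move does, the opponent receives a W position.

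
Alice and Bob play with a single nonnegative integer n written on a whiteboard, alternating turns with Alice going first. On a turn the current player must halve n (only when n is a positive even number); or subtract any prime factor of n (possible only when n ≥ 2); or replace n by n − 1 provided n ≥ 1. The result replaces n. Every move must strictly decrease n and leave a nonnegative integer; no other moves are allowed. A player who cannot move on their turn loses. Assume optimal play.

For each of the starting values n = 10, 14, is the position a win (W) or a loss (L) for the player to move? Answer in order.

Classify positions by backward induction: terminal positions (no move available) are L. From any other position, the mover wins iff some move reaches an L.
n=0: no move → L
n=1: W (go to 0, an L position)
n=2: W (go to 0, an L position)
n=3: W (go to 0, an L position)
n=4: L (options 2(W), 3(W) are all W)
n=5: W (go to 0, an L position)
n=6: W (go to 4, an L position)
n=7: W (go to 0, an L position)
n=8: W (go to 4, an L position)
n=9: L (options 6(W), 8(W) are all W)
n=10: W (go to 9, an L position)
n=11: W (go to 0, an L position)
n=12: W (go to 9, an L position)
n=13: W (go to 0, an L position)
n=14: L (options 7(W), 12(W), 13(W) are all W)

10: W, 14: L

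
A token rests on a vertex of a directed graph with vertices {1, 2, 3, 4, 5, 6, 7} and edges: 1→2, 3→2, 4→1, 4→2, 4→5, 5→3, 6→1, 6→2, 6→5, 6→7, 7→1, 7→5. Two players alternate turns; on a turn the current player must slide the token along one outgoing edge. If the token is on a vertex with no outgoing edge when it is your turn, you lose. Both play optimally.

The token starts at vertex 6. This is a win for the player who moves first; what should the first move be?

Move to 5.

Label each position W (a win for the player to move) or L (a loss). A position with no legal move is L; any other position is W exactly when some move reaches an L, and L when every move reaches a W.
Every edge goes from a vertex to one that appears earlier in the order 2, 3, 1, 5, 4, 7, 6, so processing vertices in that order labels each vertex after all of its successors.
2: no outgoing edge → L
3: reaches L-position 2 → W
1: reaches L-position 2 → W
5: only reaches 3(W), which is W → L
4: reaches L-position 5 → W
7: reaches L-position 5 → W
6: reaches L-position 5 → W
From 6, the L positions reachable in one move are: 5, 2. Any move reaching one of these is winning.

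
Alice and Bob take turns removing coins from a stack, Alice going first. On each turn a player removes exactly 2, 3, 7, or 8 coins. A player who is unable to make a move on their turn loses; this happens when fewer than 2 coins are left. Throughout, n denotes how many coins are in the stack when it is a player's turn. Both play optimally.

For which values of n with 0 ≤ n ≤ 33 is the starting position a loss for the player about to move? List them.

0, 1, 5, 6, 10, 11, 15, 16, 20, 21, 25, 26, 30, 31

Use the standard recursion: the mover loses at a terminal position; elsewhere, the mover wins exactly when some move hands the opponent an L position.
n=0: no move → L
n=1: no move → L
n=2: W (go to 0, an L position)
n=3: W (go to 1, an L position)
n=4: W (go to 1, an L position)
n=5: L (options 3(W), 2(W) are all W)
n=6: L (options 4(W), 3(W) are all W)
n=7: W (go to 5, an L position)
n=8: W (go to 6, an L position)
n=9: W (go to 6, an L position)
n=10: L (options 8(W), 7(W), 3(W), 2(W) are all W)
n=11: L (options 9(W), 8(W), 4(W), 3(W) are all W)
n=12: W (go to 10, an L position)
n=13: W (go to 11, an L position)
n=14: W (go to 11, an L position)
n=15: L (options 13(W), 12(W), 8(W), 7(W) are all W)
n=16: L (options 14(W), 13(W), 9(W), 8(W) are all W)
n=17: W (go to 15, an L position)
n=18: W (go to 16, an L position)
n=19: W (go to 16, an L position)
n=20: L (options 18(W), 17(W), 13(W), 12(W) are all W)
n=21: L (options 19(W), 18(W), 14(W), 13(W) are all W)
n=22: W (go to 20, an L position)
n=23: W (go to 21, an L position)
n=24: W (go to 21, an L position)
n=25: L (options 23(W), 22(W), 18(W), 17(W) are all W)
n=26: L (options 24(W), 23(W), 19(W), 18(W) are all W)
n=27: W (go to 25, an L position)
n=28: W (go to 26, an L position)
n=29: W (go to 26, an L position)
n=30: L (options 28(W), 27(W), 23(W), 22(W) are all W)
n=31: L (options 29(W), 28(W), 24(W), 23(W) are all W)
n=32: W (go to 30, an L position)
n=33: W (go to 31, an L position)
Reading off the rows marked L gives the requested list; there are 14 such values of n.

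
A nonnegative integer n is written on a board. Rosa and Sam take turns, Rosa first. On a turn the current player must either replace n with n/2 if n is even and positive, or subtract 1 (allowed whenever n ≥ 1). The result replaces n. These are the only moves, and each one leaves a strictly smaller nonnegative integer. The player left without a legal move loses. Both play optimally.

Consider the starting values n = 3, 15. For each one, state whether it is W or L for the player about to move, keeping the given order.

3: W, 15: L

Build the W/L table. Terminal = L. A non-terminal position is W if it has a move to some L; otherwise it is L.
n=0: no move → L
n=1: →0(L), so W
n=2: →1(W) only, which is W, so L
n=3: →2(L), so W
n=4: →2(L), so W
n=5: →4(W) only, which is W, so L
n=6: →5(L), so W
n=7: →6(W) only, which is W, so L
n=8: →7(L), so W
n=9: →8(W) only, which is W, so L
n=10: →5(L), so W
n=11: →10(W) only, which is W, so L
n=12: →11(L), so W
n=13: →12(W) only, which is W, so L
n=14: →7(L), so W
n=15: →14(W) only, which is W, so L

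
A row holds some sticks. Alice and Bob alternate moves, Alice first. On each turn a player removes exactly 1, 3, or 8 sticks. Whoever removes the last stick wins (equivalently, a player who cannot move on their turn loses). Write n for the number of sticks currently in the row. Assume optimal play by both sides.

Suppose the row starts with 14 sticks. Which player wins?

Alice wins.

Label each position W (a win for the player to move) or L (a loss). A position with no legal move is L; any other position is W exactly when some move reaches an L, and L when every move reaches a W.
n=0: no move → L
n=1: W (go to 0, an L position)
n=2: L (sole option 1(W) is W)
n=3: W (go to 2, an L position)
n=4: L (options 3(W), 1(W) are all W)
n=5: W (go to 4, an L position)
n=6: L (options 5(W), 3(W) are all W)
n=7: W (go to 6, an L position)
n=8: W (go to 0, an L position)
n=9: W (go to 6, an L position)
n=10: W (go to 2, an L position)
n=11: L (options 10(W), 8(W), 3(W) are all W)
n=12: W (go to 11, an L position)
n=13: L (options 12(W), 10(W), 5(W) are all W)
n=14: W (go to 13, an L position)
The starting position 14 is W: Alice should remove 1, leaving 13, handing over an L position.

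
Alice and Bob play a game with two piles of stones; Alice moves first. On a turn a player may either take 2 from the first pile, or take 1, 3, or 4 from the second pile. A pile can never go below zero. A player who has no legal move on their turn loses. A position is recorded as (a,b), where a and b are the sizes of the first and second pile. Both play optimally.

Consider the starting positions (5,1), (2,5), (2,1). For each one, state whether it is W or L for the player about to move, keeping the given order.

(5,1): W, (2,5): W, (2,1): L

Positions with no move are L. A position that does have a move is losing for the player to move precisely when every available move leads to a winning position for the opponent. Fill in the labels:
No move ever increases a pile, so every position that can arise here has a ≤ 5 and b ≤ 5; it is enough to label the cells with 0 ≤ a ≤ 5 and 0 ≤ b ≤ 5.
Every move lowers a or b (never raises either), so fill the grid row by row in increasing a, and left to right within a row: each cell's successors are then already labelled.
      b=0  b=1  b=2  b=3  b=4  b=5
a=0:    L    W    L    W    W    W
a=1:    L    W    L    W    W    W
a=2:    W    L    W    L    W    W
a=3:    W    L    W    L    W    W
a=4:    L    W    L    W    W    W
a=5:    L    W    L    W    W    W
Cells with no legal move (terminal, hence L): (0,0), (1,0).
The remaining L cells, each justified by listing all of its moves:
(0,2): L (sole option (0,1)(W) is W)
(1,2): L (sole option (1,1)(W) is W)
(2,1): L (options (0,1)(W), (2,0)(W) are all W)
(2,3): L (options (0,3)(W), (2,2)(W), (2,0)(W) are all W)
(3,1): L (options (1,1)(W), (3,0)(W) are all W)
(3,3): L (options (1,3)(W), (3,2)(W), (3,0)(W) are all W)
(4,0): L (sole option (2,0)(W) is W)
(4,2): L (options (2,2)(W), (4,1)(W) are all W)
(5,0): L (sole option (3,0)(W) is W)
(5,2): L (options (3,2)(W), (5,1)(W) are all W)
Every other cell has at least one move into one of the L cells above, so it is W.
(5,1): the move to (3,1) reaches an L cell, so W
(2,5): the move to (2,1) reaches an L cell, so W
(2,1): one of the L cells justified above, so L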